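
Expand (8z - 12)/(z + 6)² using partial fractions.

(8z - 12) = P(z + 6) + Q. At z = -6: Q = 8·(-6) - 12 = -60. Coeff of z: P = 8
Result: 8/(z + 6) - 60/(z + 6)²


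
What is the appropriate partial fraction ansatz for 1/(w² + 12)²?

Repeated quadratic factor: (Aw + B)/(w² + 12) + (Cw + D)/(w² + 12)²


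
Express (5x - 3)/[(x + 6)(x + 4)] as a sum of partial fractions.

At x=-6: A = (5·(-6) - 3)/(-6 + 4) = 33/2. At x=-4: B = (5·(-4) - 3)/(-4 + 6) = -23/2
Result: (33/2)/(x + 6) - (23/2)/(x + 4)


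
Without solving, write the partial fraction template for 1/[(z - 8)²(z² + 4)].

Repeated linear + quadratic: α/(z - 8) + β/(z - 8)² + (γz + δ)/(z² + 4)


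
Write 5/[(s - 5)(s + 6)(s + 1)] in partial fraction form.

Using cover-up method: P = 5/66, Q = 1/11, R = -1/6
Result: (5/66)/(s - 5) + (1/11)/(s + 6) - (1/6)/(s + 1)


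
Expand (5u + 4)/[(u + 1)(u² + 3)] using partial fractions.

At u=-1: α = (5·(-1) + 4)/((-1)² + 3) = -1/4. β = -α = 1/4, γ = 5 - (-1)·α = 19/4
Result: (-1/4)/(u + 1) + ((1/4)u + 19/4)/(u² + 3)


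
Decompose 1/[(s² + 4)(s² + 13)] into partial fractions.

Coefficient matching gives α = γ = 0, β = 1/(13-4) = 1/9, δ = -β = -1/9
Result: (1/9)/(s² + 4) - (1/9)/(s² + 13)


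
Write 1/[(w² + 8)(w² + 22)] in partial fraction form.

Coefficient matching gives A = C = 0, B = 1/(22-8) = 1/14, D = -B = -1/14
Result: (1/14)/(w² + 8) - (1/14)/(w² + 22)


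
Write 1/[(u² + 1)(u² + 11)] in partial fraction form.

Coefficient matching gives α = γ = 0, β = 1/(11-1) = 1/10, δ = -β = -1/10
Result: (1/10)/(u² + 1) - (1/10)/(u² + 11)


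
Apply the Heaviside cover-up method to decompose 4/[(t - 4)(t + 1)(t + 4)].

Cover (t - 4), t=4: α = 4/[(4 + 1)(4 + 4)] = 1/10. Cover (t + 1), t=-1: β = 4/[(-1 - 4)(-1 + 4)] = -4/15. Cover (t + 4), t=-4: γ = 4/[(-4 - 4)(-4 + 1)] = 1/6.
Result: (1/10)/(t - 4) - (4/15)/(t + 1) + (1/6)/(t + 4)


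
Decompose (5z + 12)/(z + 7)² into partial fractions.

(5z + 12) = α(z + 7) + β. At z = -7: β = 5·(-7) + 12 = -23. Coeff of z: α = 5
Result: 5/(z + 7) - 23/(z + 7)²


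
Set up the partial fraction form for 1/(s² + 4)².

Repeated quadratic factor: (Ps + Q)/(s² + 4) + (Rs + S)/(s² + 4)²


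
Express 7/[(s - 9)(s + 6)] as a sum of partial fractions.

7/(s - 9)(s + 6) = A/(s - 9) + B/(s + 6). A = 7/(9 + 6) = 7/15, B = 7/(-6 - 9) = -7/15
Result: (7/15)/(s - 9) - (7/15)/(s + 6)


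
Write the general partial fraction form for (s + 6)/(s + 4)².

Repeated linear factor: α/(s + 4) + β/(s + 4)²


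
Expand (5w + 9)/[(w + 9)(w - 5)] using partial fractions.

At w=-9: α = (5·(-9) + 9)/(-9 - 5) = 18/7. At w=5: β = (5·5 + 9)/(5 + 9) = 17/7
Result: (18/7)/(w + 9) + (17/7)/(w - 5)


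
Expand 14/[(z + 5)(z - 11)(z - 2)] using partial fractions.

Using cover-up method: A = 1/8, B = 7/72, C = -2/9
Result: (1/8)/(z + 5) + (7/72)/(z - 11) - (2/9)/(z - 2)


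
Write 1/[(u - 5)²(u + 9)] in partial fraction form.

Cover-up at u=-9: γ = 1/(-9 - 5)² = 1/196. Cover-up at u=5: β = 1/(5 + 9) = 1/14. Comparing u² coeff: α = -γ = -1/196
Result: (-1/196)/(u - 5) + (1/14)/(u - 5)² + (1/196)/(u + 9)


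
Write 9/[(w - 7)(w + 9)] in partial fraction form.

9/(w - 7)(w + 9) = A/(w - 7) + B/(w + 9). A = 9/(7 + 9) = 9/16, B = 9/(-9 - 7) = -9/16
Result: (9/16)/(w - 7) - (9/16)/(w + 9)


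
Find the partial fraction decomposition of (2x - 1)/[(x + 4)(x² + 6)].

At x=-4: P = (2·(-4) - 1)/((-4)² + 6) = -9/22. Q = -P = 9/22, R = 2 - (-4)·P = 4/11
Result: (-9/22)/(x + 4) + ((9/22)x + 4/11)/(x² + 6)


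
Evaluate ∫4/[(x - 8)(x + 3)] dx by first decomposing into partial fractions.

Decompose: 4/[(x - 8)(x + 3)] = (4/11)/(x - 8) - (4/11)/(x + 3). Integrate each term: (4/11) ln|(x - 8)| - (4/11) ln|(x + 3)| + C


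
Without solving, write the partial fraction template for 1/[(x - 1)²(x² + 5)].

Repeated linear + quadratic: α/(x - 1) + β/(x - 1)² + (γx + δ)/(x² + 5)


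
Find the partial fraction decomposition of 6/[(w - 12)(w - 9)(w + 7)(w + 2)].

Using Heaviside cover-up: (1/133)/(w - 12) - (1/88)/(w - 9) - (3/760)/(w + 7) + (3/385)/(w + 2)


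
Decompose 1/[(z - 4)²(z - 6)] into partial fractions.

Cover-up at z=6: C = 1/(6 - 4)² = 1/4. Cover-up at z=4: B = 1/(4 - 6) = -1/2. Comparing z² coeff: A = -C = -1/4
Result: (-1/4)/(z - 4) - (1/2)/(z - 4)² + (1/4)/(z - 6)


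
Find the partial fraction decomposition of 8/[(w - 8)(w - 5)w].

Using cover-up method: P = 1/3, Q = -8/15, R = 1/5
Result: (1/3)/(w - 8) - (8/15)/(w - 5) + (1/5)/w


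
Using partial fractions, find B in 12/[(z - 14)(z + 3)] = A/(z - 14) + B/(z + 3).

Cover-up at z = -3: B = 12/(-3 - 14) = -12/17


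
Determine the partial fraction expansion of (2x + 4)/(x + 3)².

(2x + 4) = α(x + 3) + β. At x = -3: β = 2·(-3) + 4 = -2. Coeff of x: α = 2
Result: 2/(x + 3) - 2/(x + 3)²


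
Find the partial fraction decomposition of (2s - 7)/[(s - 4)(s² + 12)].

At s=4: A = (2·4 - 7)/(4² + 12) = 1/28. B = -A = -1/28, C = 2 - 4·A = 13/7
Result: (1/28)/(s - 4) - ((1/28)s - 13/7)/(s² + 12)


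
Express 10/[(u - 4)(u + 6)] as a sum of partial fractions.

10/(u - 4)(u + 6) = P/(u - 4) + Q/(u + 6). P = 10/(4 + 6) = 1, Q = 10/(-6 - 4) = -1
Result: 1/(u - 4) - 1/(u + 6)


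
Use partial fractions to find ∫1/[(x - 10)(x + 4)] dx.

Decompose: 1/[(x - 10)(x + 4)] = (1/14)/(x - 10) - (1/14)/(x + 4). Integrate each term: (1/14) ln|(x - 10)| - (1/14) ln|(x + 4)| + C


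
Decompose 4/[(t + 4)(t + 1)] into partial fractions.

4/(t + 4)(t + 1) = A/(t + 4) + B/(t + 1). A = 4/(-4 + 1) = -4/3, B = 4/(-1 + 4) = 4/3
Result: (-4/3)/(t + 4) + (4/3)/(t + 1)


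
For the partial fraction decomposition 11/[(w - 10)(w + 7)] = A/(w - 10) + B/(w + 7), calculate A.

Cover-up at w = 10: A = 11/(10 + 7) = 11/17


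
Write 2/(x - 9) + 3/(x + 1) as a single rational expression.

Common denominator (x - 9)(x + 1). Numerator: 2(x + 1) + 3(x - 9) = (2x + 2) + (3x - 27) = 5x - 25
Result: (5x - 25)/[(x - 9)(x + 1)]


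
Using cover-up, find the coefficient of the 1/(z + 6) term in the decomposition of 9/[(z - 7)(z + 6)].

Cover (z + 6), set z=-6: 9/((z - 7) at z=-6) = 9/(-13) = -9/13


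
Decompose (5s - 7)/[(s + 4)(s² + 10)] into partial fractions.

At s=-4: P = (5·(-4) - 7)/((-4)² + 10) = -27/26. Q = -P = 27/26, R = 5 - (-4)·P = 11/13
Result: (-27/26)/(s + 4) + ((27/26)s + 11/13)/(s² + 10)


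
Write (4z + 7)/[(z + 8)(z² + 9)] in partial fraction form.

At z=-8: A = (4·(-8) + 7)/((-8)² + 9) = -25/73. B = -A = 25/73, C = 4 - (-8)·A = 92/73
Result: (-25/73)/(z + 8) + ((25/73)z + 92/73)/(z² + 9)


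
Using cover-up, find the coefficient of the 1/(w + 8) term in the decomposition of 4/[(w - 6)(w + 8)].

Cover (w + 8), set w=-8: 4/((w - 6) at w=-8) = 4/(-14) = -2/7


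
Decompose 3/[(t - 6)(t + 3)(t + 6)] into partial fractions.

Using cover-up method: α = 1/36, β = -1/9, γ = 1/12
Result: (1/36)/(t - 6) - (1/9)/(t + 3) + (1/12)/(t + 6)


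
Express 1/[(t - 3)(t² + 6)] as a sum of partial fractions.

Cover-up at t = 3: P = 1/(3² + 6) = 1/15. Then Q = -P = -1/15, R = -P·(0 + 3) = -1/5
Result: (1/15)/(t - 3) - ((1/15)t + 1/5)/(t² + 6)


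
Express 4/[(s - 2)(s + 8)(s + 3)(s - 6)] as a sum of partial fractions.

Using Heaviside cover-up: (-1/50)/(s - 2) - (1/175)/(s + 8) + (4/225)/(s + 3) + (1/126)/(s - 6)


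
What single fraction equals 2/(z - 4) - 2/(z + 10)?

Common denominator (z - 4)(z + 10). Numerator: 2(z + 10) - 2(z - 4) = (2z + 20) - (2z - 8) = 28
Result: (28)/[(z - 4)(z + 10)]


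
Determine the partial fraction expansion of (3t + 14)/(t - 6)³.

(3t + 14) = A(t - 6)² + B(t - 6) + C. At t = 6: C = 3·6 + 14 = 32. Coefficients: A = 0, B = 3
Result: 3/(t - 6)² + 32/(t - 6)³


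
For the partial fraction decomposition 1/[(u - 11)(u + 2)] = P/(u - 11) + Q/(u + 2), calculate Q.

Cover-up at u = -2: Q = 1/(-2 - 11) = -1/13


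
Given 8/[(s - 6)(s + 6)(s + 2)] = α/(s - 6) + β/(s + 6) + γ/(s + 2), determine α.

Cover-up at s = 6: α = 8/[(6 + 6)(6 + 2)] = 8/[(12)(8)] = 8/96 = 1/12


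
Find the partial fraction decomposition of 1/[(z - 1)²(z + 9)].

Cover-up at z=-9: γ = 1/(-9 - 1)² = 1/100. Cover-up at z=1: β = 1/(1 + 9) = 1/10. Comparing z² coeff: α = -γ = -1/100
Result: (-1/100)/(z - 1) + (1/10)/(z - 1)² + (1/100)/(z + 9)


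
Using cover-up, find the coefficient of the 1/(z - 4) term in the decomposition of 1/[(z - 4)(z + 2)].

Cover (z - 4), set z=4: 1/((z + 2) at z=4) = 1/(6) = 1/6


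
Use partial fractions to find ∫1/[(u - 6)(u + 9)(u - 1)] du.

Cover-up: A = 1/75, B = 1/150, C = -1/50. Decomposition: (1/75)/(u - 6) + (1/150)/(u + 9) - (1/50)/(u - 1). Integrate each term: (1/75) ln|(u - 6)| + (1/150) ln|(u + 9)| - (1/50) ln|(u - 1)| + C


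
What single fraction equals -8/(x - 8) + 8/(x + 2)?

Common denominator (x - 8)(x + 2). Numerator: -8(x + 2) + 8(x - 8) = (-8x - 16) + (8x - 64) = -80
Result: (-80)/[(x - 8)(x + 2)]


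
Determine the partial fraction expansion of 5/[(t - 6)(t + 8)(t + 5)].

Using cover-up method: A = 5/154, B = 5/42, C = -5/33
Result: (5/154)/(t - 6) + (5/42)/(t + 8) - (5/33)/(t + 5)


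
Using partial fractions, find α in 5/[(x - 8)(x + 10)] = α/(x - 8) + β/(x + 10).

Cover-up at x = 8: α = 5/(8 + 10) = 5/18


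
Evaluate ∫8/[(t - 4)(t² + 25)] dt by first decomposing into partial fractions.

Cover-up at t=4: α = 8/(4²+25) = 8/41. Coeff matching: β = -8/41, γ = -32/41. Decomposition: (8/41)/(t - 4) - ((8/41)t + 32/41)/(t² + 25). Integrate: linear → ln, quadratic → (1/2)ln + arctan: (8/41) ln|(t - 4)| - (4/41) ln(t² + 25) - (32/205) arctan(t/5) + C


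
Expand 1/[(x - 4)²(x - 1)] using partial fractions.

Cover-up at x=1: C = 1/(1 - 4)² = 1/9. Cover-up at x=4: B = 1/(4 - 1) = 1/3. Comparing x² coeff: A = -C = -1/9
Result: (-1/9)/(x - 4) + (1/3)/(x - 4)² + (1/9)/(x - 1)


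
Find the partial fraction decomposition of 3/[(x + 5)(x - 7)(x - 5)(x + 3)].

Using Heaviside cover-up: (-1/80)/(x + 5) + (1/80)/(x - 7) - (3/160)/(x - 5) + (3/160)/(x + 3)


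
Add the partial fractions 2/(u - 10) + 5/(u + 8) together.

Common denominator (u - 10)(u + 8). Numerator: 2(u + 8) + 5(u - 10) = (2u + 16) + (5u - 50) = 7u - 34
Result: (7u - 34)/[(u - 10)(u + 8)]


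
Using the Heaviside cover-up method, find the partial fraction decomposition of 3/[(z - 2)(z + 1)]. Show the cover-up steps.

Cover (z - 2): set z=2, get A = 3/(2 + 1) = 1. Cover (z + 1): set z=-1, get B = 3/(-1 - 2) = -1.
Result: 1/(z - 2) - 1/(z + 1)


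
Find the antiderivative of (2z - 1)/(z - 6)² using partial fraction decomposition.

Decompose: A = 2, B = 2·6 - 1 = 11, so (2z - 1)/(z - 6)² = 2/(z - 6) + 11/(z - 6)². Integrate: ∫ A/(z - 6) dz = 2 ln|(z - 6)|; ∫ B/(z - 6)² dz = -11/(z - 6). Sum: 2 ln|(z - 6)| - 11/(z - 6) + C


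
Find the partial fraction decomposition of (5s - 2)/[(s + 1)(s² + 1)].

At s=-1: A = (5·(-1) - 2)/((-1)² + 1) = -7/2. B = -A = 7/2, C = 5 - (-1)·A = 3/2
Result: (-7/2)/(s + 1) + ((7/2)s + 3/2)/(s² + 1)


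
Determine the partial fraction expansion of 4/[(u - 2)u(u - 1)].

Using cover-up method: P = 2, Q = 2, R = -4
Result: 2/(u - 2) + 2/u - 4/(u - 1)


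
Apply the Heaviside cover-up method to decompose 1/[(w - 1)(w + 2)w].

Cover (w - 1), w=1: A = 1/[(1 + 2)(1 - 0)] = 1/3. Cover (w + 2), w=-2: B = 1/[(-2 - 1)(-2 - 0)] = 1/6. Cover w, w=0: C = 1/[(0 - 1)(0 + 2)] = -1/2.
Result: (1/3)/(w - 1) + (1/6)/(w + 2) - (1/2)/w


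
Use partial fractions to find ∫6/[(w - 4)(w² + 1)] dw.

Cover-up at w=4: P = 6/(4²+1) = 6/17. Coeff matching: Q = -6/17, R = -24/17. Decomposition: (6/17)/(w - 4) - ((6/17)w + 24/17)/(w² + 1). Integrate: linear → ln, quadratic → (1/2)ln + arctan: (6/17) ln|(w - 4)| - (3/17) ln(w² + 1) - (24/17) arctan(w) + C


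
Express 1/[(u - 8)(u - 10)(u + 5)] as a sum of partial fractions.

Using cover-up method: A = -1/26, B = 1/30, C = 1/195
Result: (-1/26)/(u - 8) + (1/30)/(u - 10) + (1/195)/(u + 5)


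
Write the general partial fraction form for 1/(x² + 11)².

Repeated quadratic factor: (Px + Q)/(x² + 11) + (Rx + S)/(x² + 11)²


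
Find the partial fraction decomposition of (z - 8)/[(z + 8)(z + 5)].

At z=-8: α = (1·(-8) - 8)/(-8 + 5) = 16/3. At z=-5: β = (1·(-5) - 8)/(-5 + 8) = -13/3
Result: (16/3)/(z + 8) - (13/3)/(z + 5)


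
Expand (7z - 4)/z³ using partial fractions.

(7z - 4) = Pz² + Qz + R. At z = 0: R = 7·0 - 4 = -4. Coefficients: P = 0, Q = 7
Result: 7/z² - 4/z³


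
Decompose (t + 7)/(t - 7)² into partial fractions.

(t + 7) = P(t - 7) + Q. At t = 7: Q = 1·7 + 7 = 14. Coeff of t: P = 1
Result: 1/(t - 7) + 14/(t - 7)²


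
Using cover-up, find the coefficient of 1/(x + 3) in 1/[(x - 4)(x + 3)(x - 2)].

Cover (x + 3), set x=-3: 1/[(-3 - 4)(-3 - 2)] = 1/35


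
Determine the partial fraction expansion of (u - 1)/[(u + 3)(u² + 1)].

At u=-3: α = (1·(-3) - 1)/((-3)² + 1) = -2/5. β = -α = 2/5, γ = 1 - (-3)·α = -1/5
Result: (-2/5)/(u + 3) + ((2/5)u - 1/5)/(u² + 1)


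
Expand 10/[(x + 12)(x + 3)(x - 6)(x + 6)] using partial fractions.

Using Heaviside cover-up: (-5/486)/(x + 12) - (10/243)/(x + 3) + (5/972)/(x - 6) + (5/108)/(x + 6)


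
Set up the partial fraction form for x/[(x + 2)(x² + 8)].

Linear + irreducible quadratic: P/(x + 2) + (Qx + R)/(x² + 8)


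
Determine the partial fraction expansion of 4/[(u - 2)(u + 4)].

4/(u - 2)(u + 4) = P/(u - 2) + Q/(u + 4). P = 4/(2 + 4) = 2/3, Q = 4/(-4 - 2) = -2/3
Result: (2/3)/(u - 2) - (2/3)/(u + 4)


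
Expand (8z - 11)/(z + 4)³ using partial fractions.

(8z - 11) = P(z + 4)² + Q(z + 4) + R. At z = -4: R = 8·(-4) - 11 = -43. Coefficients: P = 0, Q = 8
Result: 8/(z + 4)² - 43/(z + 4)³


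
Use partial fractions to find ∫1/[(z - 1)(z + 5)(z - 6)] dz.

Cover-up: P = -1/30, Q = 1/66, R = 1/55. Decomposition: (-1/30)/(z - 1) + (1/66)/(z + 5) + (1/55)/(z - 6). Integrate each term: (-1/30) ln|(z - 1)| + (1/66) ln|(z + 5)| + (1/55) ln|(z - 6)| + C


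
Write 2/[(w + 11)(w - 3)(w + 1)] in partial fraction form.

Using cover-up method: α = 1/70, β = 1/28, γ = -1/20
Result: (1/70)/(w + 11) + (1/28)/(w - 3) - (1/20)/(w + 1)


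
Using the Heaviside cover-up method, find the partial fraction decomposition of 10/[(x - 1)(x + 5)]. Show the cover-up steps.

Cover (x - 1): set x=1, get A = 10/(1 + 5) = 5/3. Cover (x + 5): set x=-5, get B = 10/(-5 - 1) = -5/3.
Result: (5/3)/(x - 1) - (5/3)/(x + 5)


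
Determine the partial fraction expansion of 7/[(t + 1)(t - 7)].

7/(t + 1)(t - 7) = α/(t + 1) + β/(t - 7). α = 7/(-1 - 7) = -7/8, β = 7/(7 + 1) = 7/8
Result: (-7/8)/(t + 1) + (7/8)/(t - 7)


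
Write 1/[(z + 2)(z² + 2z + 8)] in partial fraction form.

Cover-up at z = -2: A = 1/((-2)² + 2·(-2) + 8) = 1/8. Then B = -A = -1/8, C = -A·(2 - 2) = 0
Result: (1/8)/(z + 2) - ((1/8)z)/(z² + 2z + 8)


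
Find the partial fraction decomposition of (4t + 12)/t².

(4t + 12) = Pt + Q. At t = 0: Q = 4·0 + 12 = 12. Coeff of t: P = 4
Result: 4/t + 12/t²


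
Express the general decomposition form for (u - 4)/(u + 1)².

Repeated linear factor: A/(u + 1) + B/(u + 1)²


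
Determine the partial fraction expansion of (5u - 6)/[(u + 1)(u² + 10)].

At u=-1: A = (5·(-1) - 6)/((-1)² + 10) = -1. B = -A = 1, C = 5 - (-1)·A = 4
Result: -1/(u + 1) + (u + 4)/(u² + 10)


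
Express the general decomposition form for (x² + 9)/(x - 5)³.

Repeated linear factor (power 3): α/(x - 5) + β/(x - 5)² + γ/(x - 5)³


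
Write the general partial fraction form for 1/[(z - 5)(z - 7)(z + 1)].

Three distinct linear factors: P/(z - 5) + Q/(z - 7) + R/(z + 1)


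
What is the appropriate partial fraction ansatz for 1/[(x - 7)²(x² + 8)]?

Repeated linear + quadratic: P/(x - 7) + Q/(x - 7)² + (Rx + S)/(x² + 8)


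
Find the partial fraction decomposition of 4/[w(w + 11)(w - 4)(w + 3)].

Using Heaviside cover-up: (-1/33)/w - (1/330)/(w + 11) + (1/105)/(w - 4) + (1/42)/(w + 3)


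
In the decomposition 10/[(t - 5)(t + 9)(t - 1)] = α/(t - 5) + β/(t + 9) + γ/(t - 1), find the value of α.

Cover-up at t = 5: α = 10/[(5 + 9)(5 - 1)] = 10/[(14)(4)] = 10/56 = 5/28


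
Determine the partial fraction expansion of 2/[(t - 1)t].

2/(t - 1)t = P/(t - 1) + Q/t. P = 2/(1 - 0) = 2, Q = 2/(0 - 1) = -2
Result: 2/(t - 1) - 2/t


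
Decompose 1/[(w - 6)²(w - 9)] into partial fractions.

Cover-up at w=9: R = 1/(9 - 6)² = 1/9. Cover-up at w=6: Q = 1/(6 - 9) = -1/3. Comparing w² coeff: P = -R = -1/9
Result: (-1/9)/(w - 6) - (1/3)/(w - 6)² + (1/9)/(w - 9)


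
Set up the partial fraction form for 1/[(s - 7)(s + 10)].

Distinct linear factors: α/(s - 7) + β/(s + 10)


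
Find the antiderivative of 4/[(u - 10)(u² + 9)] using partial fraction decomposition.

Cover-up at u=10: P = 4/(10²+9) = 4/109. Coeff matching: Q = -4/109, R = -40/109. Decomposition: (4/109)/(u - 10) - ((4/109)u + 40/109)/(u² + 9). Integrate: linear → ln, quadratic → (1/2)ln + arctan: (4/109) ln|(u - 10)| - (2/109) ln(u² + 9) - (40/327) arctan(u/3) + C


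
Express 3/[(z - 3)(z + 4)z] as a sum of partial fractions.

Using cover-up method: α = 1/7, β = 3/28, γ = -1/4
Result: (1/7)/(z - 3) + (3/28)/(z + 4) - (1/4)/z


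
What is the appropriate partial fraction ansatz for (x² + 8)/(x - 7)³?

Repeated linear factor (power 3): A/(x - 7) + B/(x - 7)² + C/(x - 7)³


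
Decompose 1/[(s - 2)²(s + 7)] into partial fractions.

Cover-up at s=-7: C = 1/(-7 - 2)² = 1/81. Cover-up at s=2: B = 1/(2 + 7) = 1/9. Comparing s² coeff: A = -C = -1/81
Result: (-1/81)/(s - 2) + (1/9)/(s - 2)² + (1/81)/(s + 7)


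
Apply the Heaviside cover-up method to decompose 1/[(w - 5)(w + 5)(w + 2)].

Cover (w - 5), w=5: A = 1/[(5 + 5)(5 + 2)] = 1/70. Cover (w + 5), w=-5: B = 1/[(-5 - 5)(-5 + 2)] = 1/30. Cover (w + 2), w=-2: C = 1/[(-2 - 5)(-2 + 5)] = -1/21.
Result: (1/70)/(w - 5) + (1/30)/(w + 5) - (1/21)/(w + 2)


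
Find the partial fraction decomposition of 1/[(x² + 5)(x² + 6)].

Coefficient matching gives P = R = 0, Q = 1/(6-5) = 1, S = -Q = -1
Result: 1/(x² + 5) - 1/(x² + 6)


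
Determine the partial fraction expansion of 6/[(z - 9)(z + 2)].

6/(z - 9)(z + 2) = A/(z - 9) + B/(z + 2). A = 6/(9 + 2) = 6/11, B = 6/(-2 - 9) = -6/11
Result: (6/11)/(z - 9) - (6/11)/(z + 2)


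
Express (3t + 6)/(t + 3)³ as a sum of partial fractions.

(3t + 6) = A(t + 3)² + B(t + 3) + C. At t = -3: C = 3·(-3) + 6 = -3. Coefficients: A = 0, B = 3
Result: 3/(t + 3)² - 3/(t + 3)³


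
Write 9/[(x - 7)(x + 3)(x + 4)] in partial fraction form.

Using cover-up method: A = 9/110, B = -9/10, C = 9/11
Result: (9/110)/(x - 7) - (9/10)/(x + 3) + (9/11)/(x + 4)


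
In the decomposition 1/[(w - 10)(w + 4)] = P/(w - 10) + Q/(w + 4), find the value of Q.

Cover-up at w = -4: Q = 1/(-4 - 10) = -1/14


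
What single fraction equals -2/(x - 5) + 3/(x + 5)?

Common denominator (x - 5)(x + 5). Numerator: -2(x + 5) + 3(x - 5) = (-2x - 10) + (3x - 15) = x - 25
Result: (x - 25)/[(x - 5)(x + 5)]


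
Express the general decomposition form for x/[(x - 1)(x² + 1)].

Linear + irreducible quadratic: P/(x - 1) + (Qx + R)/(x² + 1)


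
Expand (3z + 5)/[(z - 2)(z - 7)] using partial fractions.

At z=2: A = (3·2 + 5)/(2 - 7) = -11/5. At z=7: B = (3·7 + 5)/(7 - 2) = 26/5
Result: (-11/5)/(z - 2) + (26/5)/(z - 7)


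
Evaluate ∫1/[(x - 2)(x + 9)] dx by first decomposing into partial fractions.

Decompose: 1/[(x - 2)(x + 9)] = (1/11)/(x - 2) - (1/11)/(x + 9). Integrate each term: (1/11) ln|(x - 2)| - (1/11) ln|(x + 9)| + C


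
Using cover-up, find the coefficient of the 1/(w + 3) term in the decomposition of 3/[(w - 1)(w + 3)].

Cover (w + 3), set w=-3: 3/((w - 1) at w=-3) = 3/(-4) = -3/4


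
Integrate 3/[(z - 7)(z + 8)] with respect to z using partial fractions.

Decompose: 3/[(z - 7)(z + 8)] = (1/5)/(z - 7) - (1/5)/(z + 8). Integrate each term: (1/5) ln|(z - 7)| - (1/5) ln|(z + 8)| + C


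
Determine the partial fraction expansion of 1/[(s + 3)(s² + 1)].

Cover-up at s = -3: P = 1/((-3)² + 1) = 1/10. Then Q = -P = -1/10, R = -P·(0 - 3) = 3/10
Result: (1/10)/(s + 3) - ((1/10)s - 3/10)/(s² + 1)


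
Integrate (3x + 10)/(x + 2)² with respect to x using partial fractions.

Decompose: A = 3, B = 3·(-2) + 10 = 4, so (3x + 10)/(x + 2)² = 3/(x + 2) + 4/(x + 2)². Integrate: ∫ A/(x + 2) dx = 3 ln|(x + 2)|; ∫ B/(x + 2)² dx = -4/(x + 2). Sum: 3 ln|(x + 2)| - 4/(x + 2) + C


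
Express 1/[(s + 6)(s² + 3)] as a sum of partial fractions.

Cover-up at s = -6: P = 1/((-6)² + 3) = 1/39. Then Q = -P = -1/39, R = -P·(0 - 6) = 2/13
Result: (1/39)/(s + 6) - ((1/39)s - 2/13)/(s² + 3)


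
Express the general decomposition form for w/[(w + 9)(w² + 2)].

Linear + irreducible quadratic: A/(w + 9) + (Bw + C)/(w² + 2)


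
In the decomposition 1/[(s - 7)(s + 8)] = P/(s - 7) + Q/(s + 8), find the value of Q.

Cover-up at s = -8: Q = 1/(-8 - 7) = -1/15


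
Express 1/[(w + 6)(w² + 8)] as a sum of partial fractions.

Cover-up at w = -6: A = 1/((-6)² + 8) = 1/44. Then B = -A = -1/44, C = -A·(0 - 6) = 3/22
Result: (1/44)/(w + 6) - ((1/44)w - 3/22)/(w² + 8)


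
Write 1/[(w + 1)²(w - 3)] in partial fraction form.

Cover-up at w=3: R = 1/(3 + 1)² = 1/16. Cover-up at w=-1: Q = 1/(-1 - 3) = -1/4. Comparing w² coeff: P = -R = -1/16
Result: (-1/16)/(w + 1) - (1/4)/(w + 1)² + (1/16)/(w - 3)


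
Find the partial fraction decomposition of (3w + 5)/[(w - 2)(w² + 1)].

At w=2: A = (3·2 + 5)/(2² + 1) = 11/5. B = -A = -11/5, C = 3 - 2·A = -7/5
Result: (11/5)/(w - 2) - ((11/5)w + 7/5)/(w² + 1)


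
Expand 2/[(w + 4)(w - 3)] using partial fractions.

2/(w + 4)(w - 3) = P/(w + 4) + Q/(w - 3). P = 2/(-4 - 3) = -2/7, Q = 2/(3 + 4) = 2/7
Result: (-2/7)/(w + 4) + (2/7)/(w - 3)


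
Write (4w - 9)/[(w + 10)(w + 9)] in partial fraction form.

At w=-10: P = (4·(-10) - 9)/(-10 + 9) = 49. At w=-9: Q = (4·(-9) - 9)/(-9 + 10) = -45
Result: 49/(w + 10) - 45/(w + 9)


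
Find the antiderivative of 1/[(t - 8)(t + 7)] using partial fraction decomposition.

Decompose: 1/[(t - 8)(t + 7)] = (1/15)/(t - 8) - (1/15)/(t + 7). Integrate each term: (1/15) ln|(t - 8)| - (1/15) ln|(t + 7)| + C


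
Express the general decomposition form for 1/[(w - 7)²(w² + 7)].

Repeated linear + quadratic: α/(w - 7) + β/(w - 7)² + (γw + δ)/(w² + 7)


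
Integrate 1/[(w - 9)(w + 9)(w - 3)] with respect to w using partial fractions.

Cover-up: α = 1/108, β = 1/216, γ = -1/72. Decomposition: (1/108)/(w - 9) + (1/216)/(w + 9) - (1/72)/(w - 3). Integrate each term: (1/108) ln|(w - 9)| + (1/216) ln|(w + 9)| - (1/72) ln|(w - 3)| + C


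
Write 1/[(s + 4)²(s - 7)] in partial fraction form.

Cover-up at s=7: C = 1/(7 + 4)² = 1/121. Cover-up at s=-4: B = 1/(-4 - 7) = -1/11. Comparing s² coeff: A = -C = -1/121
Result: (-1/121)/(s + 4) - (1/11)/(s + 4)² + (1/121)/(s - 7)


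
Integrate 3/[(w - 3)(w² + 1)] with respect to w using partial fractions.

Cover-up at w=3: P = 3/(3²+1) = 3/10. Coeff matching: Q = -3/10, R = -9/10. Decomposition: (3/10)/(w - 3) - ((3/10)w + 9/10)/(w² + 1). Integrate: linear → ln, quadratic → (1/2)ln + arctan: (3/10) ln|(w - 3)| - (3/20) ln(w² + 1) - (9/10) arctan(w) + C


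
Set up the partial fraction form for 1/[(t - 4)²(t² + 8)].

Repeated linear + quadratic: P/(t - 4) + Q/(t - 4)² + (Rt + S)/(t² + 8)


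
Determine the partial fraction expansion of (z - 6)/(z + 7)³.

(z - 6) = α(z + 7)² + β(z + 7) + γ. At z = -7: γ = 1·(-7) - 6 = -13. Coefficients: α = 0, β = 1
Result: 1/(z + 7)² - 13/(z + 7)³


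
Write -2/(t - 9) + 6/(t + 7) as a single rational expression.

Common denominator (t - 9)(t + 7). Numerator: -2(t + 7) + 6(t - 9) = (-2t - 14) + (6t - 54) = 4t - 68
Result: (4t - 68)/[(t - 9)(t + 7)]


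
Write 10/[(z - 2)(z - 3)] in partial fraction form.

10/(z - 2)(z - 3) = α/(z - 2) + β/(z - 3). α = 10/(2 - 3) = -10, β = 10/(3 - 2) = 10
Result: -10/(z - 2) + 10/(z - 3)


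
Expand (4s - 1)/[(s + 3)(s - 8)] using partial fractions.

At s=-3: A = (4·(-3) - 1)/(-3 - 8) = 13/11. At s=8: B = (4·8 - 1)/(8 + 3) = 31/11
Result: (13/11)/(s + 3) + (31/11)/(s - 8)


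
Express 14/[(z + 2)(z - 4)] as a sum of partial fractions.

14/(z + 2)(z - 4) = A/(z + 2) + B/(z - 4). A = 14/(-2 - 4) = -7/3, B = 14/(4 + 2) = 7/3
Result: (-7/3)/(z + 2) + (7/3)/(z - 4)


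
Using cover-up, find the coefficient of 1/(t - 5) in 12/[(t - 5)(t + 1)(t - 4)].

Cover (t - 5), set t=5: 12/[(5 + 1)(5 - 4)] = 2


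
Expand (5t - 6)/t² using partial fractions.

(5t - 6) = At + B. At t = 0: B = 5·0 - 6 = -6. Coeff of t: A = 5
Result: 5/t - 6/t²


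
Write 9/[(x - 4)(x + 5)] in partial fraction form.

9/(x - 4)(x + 5) = P/(x - 4) + Q/(x + 5). P = 9/(4 + 5) = 1, Q = 9/(-5 - 4) = -1
Result: 1/(x - 4) - 1/(x + 5)


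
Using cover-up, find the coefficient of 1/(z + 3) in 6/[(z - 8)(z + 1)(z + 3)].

Cover (z + 3), set z=-3: 6/[(-3 - 8)(-3 + 1)] = 3/11


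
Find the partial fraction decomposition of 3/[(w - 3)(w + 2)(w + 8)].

Using cover-up method: P = 3/55, Q = -1/10, R = 1/22
Result: (3/55)/(w - 3) - (1/10)/(w + 2) + (1/22)/(w + 8)


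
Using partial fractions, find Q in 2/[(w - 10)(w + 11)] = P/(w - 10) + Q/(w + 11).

Cover-up at w = -11: Q = 2/(-11 - 10) = -2/21


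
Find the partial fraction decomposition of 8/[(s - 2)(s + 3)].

8/(s - 2)(s + 3) = A/(s - 2) + B/(s + 3). A = 8/(2 + 3) = 8/5, B = 8/(-3 - 2) = -8/5
Result: (8/5)/(s - 2) - (8/5)/(s + 3)


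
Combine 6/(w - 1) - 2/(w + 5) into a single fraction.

Common denominator (w - 1)(w + 5). Numerator: 6(w + 5) - 2(w - 1) = (6w + 30) - (2w - 2) = 4w + 32
Result: (4w + 32)/[(w - 1)(w + 5)]


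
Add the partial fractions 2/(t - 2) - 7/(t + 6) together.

Common denominator (t - 2)(t + 6). Numerator: 2(t + 6) - 7(t - 2) = (2t + 12) - (7t - 14) = -5t + 26
Result: (-5t + 26)/[(t - 2)(t + 6)]


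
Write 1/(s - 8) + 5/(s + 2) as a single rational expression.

Common denominator (s - 8)(s + 2). Numerator: 1(s + 2) + 5(s - 8) = (s + 2) + (5s - 40) = 6s - 38
Result: (6s - 38)/[(s - 8)(s + 2)]


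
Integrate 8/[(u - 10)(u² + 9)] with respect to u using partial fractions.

Cover-up at u=10: α = 8/(10²+9) = 8/109. Coeff matching: β = -8/109, γ = -80/109. Decomposition: (8/109)/(u - 10) - ((8/109)u + 80/109)/(u² + 9). Integrate: linear → ln, quadratic → (1/2)ln + arctan: (8/109) ln|(u - 10)| - (4/109) ln(u² + 9) - (80/327) arctan(u/3) + C


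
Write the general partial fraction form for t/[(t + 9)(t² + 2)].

Linear + irreducible quadratic: P/(t + 9) + (Qt + R)/(t² + 2)


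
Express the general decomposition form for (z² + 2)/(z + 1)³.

Repeated linear factor (power 3): α/(z + 1) + β/(z + 1)² + γ/(z + 1)³


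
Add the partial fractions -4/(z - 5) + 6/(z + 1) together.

Common denominator (z - 5)(z + 1). Numerator: -4(z + 1) + 6(z - 5) = (-4z - 4) + (6z - 30) = 2z - 34
Result: (2z - 34)/[(z - 5)(z + 1)]


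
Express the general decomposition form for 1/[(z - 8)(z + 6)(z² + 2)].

Two linear + quadratic: P/(z - 8) + Q/(z + 6) + (Rz + S)/(z² + 2)


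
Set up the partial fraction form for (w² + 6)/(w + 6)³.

Repeated linear factor (power 3): P/(w + 6) + Q/(w + 6)² + R/(w + 6)³


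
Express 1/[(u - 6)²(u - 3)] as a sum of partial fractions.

Cover-up at u=3: C = 1/(3 - 6)² = 1/9. Cover-up at u=6: B = 1/(6 - 3) = 1/3. Comparing u² coeff: A = -C = -1/9
Result: (-1/9)/(u - 6) + (1/3)/(u - 6)² + (1/9)/(u - 3)


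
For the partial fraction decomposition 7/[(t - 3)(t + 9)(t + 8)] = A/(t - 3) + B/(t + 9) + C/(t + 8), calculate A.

Cover-up at t = 3: A = 7/[(3 + 9)(3 + 8)] = 7/[(12)(11)] = 7/132


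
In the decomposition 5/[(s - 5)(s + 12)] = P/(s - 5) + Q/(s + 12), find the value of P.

Cover-up at s = 5: P = 5/(5 + 12) = 5/17


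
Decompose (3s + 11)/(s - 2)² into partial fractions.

(3s + 11) = α(s - 2) + β. At s = 2: β = 3·2 + 11 = 17. Coeff of s: α = 3
Result: 3/(s - 2) + 17/(s - 2)²


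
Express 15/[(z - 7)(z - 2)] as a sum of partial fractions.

15/(z - 7)(z - 2) = A/(z - 7) + B/(z - 2). A = 15/(7 - 2) = 3, B = 15/(2 - 7) = -3
Result: 3/(z - 7) - 3/(z - 2)


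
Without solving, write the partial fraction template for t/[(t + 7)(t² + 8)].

Linear + irreducible quadratic: A/(t + 7) + (Bt + C)/(t² + 8)


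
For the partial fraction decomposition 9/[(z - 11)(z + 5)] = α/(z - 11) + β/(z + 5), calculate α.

Cover-up at z = 11: α = 9/(11 + 5) = 9/16


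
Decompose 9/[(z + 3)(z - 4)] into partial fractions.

9/(z + 3)(z - 4) = α/(z + 3) + β/(z - 4). α = 9/(-3 - 4) = -9/7, β = 9/(4 + 3) = 9/7
Result: (-9/7)/(z + 3) + (9/7)/(z - 4)


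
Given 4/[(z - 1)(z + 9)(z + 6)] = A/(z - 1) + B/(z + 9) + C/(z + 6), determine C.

Cover-up at z = -6: C = 4/[(-6 - 1)(-6 + 9)] = 4/[(-7)(3)] = -4/21


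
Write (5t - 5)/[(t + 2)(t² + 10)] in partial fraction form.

At t=-2: α = (5·(-2) - 5)/((-2)² + 10) = -15/14. β = -α = 15/14, γ = 5 - (-2)·α = 20/7
Result: (-15/14)/(t + 2) + ((15/14)t + 20/7)/(t² + 10)


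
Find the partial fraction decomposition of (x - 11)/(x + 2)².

(x - 11) = α(x + 2) + β. At x = -2: β = 1·(-2) - 11 = -13. Coeff of x: α = 1
Result: 1/(x + 2) - 13/(x + 2)²


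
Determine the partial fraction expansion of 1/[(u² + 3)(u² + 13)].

Coefficient matching gives α = γ = 0, β = 1/(13-3) = 1/10, δ = -β = -1/10
Result: (1/10)/(u² + 3) - (1/10)/(u² + 13)


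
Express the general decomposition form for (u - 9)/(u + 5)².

Repeated linear factor: A/(u + 5) + B/(u + 5)²


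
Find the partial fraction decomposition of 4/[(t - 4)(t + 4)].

4/(t - 4)(t + 4) = α/(t - 4) + β/(t + 4). α = 4/(4 + 4) = 1/2, β = 4/(-4 - 4) = -1/2
Result: (1/2)/(t - 4) - (1/2)/(t + 4)


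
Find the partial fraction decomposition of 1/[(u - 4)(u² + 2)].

Cover-up at u = 4: A = 1/(4² + 2) = 1/18. Then B = -A = -1/18, C = -A·(0 + 4) = -2/9
Result: (1/18)/(u - 4) - ((1/18)u + 2/9)/(u² + 2)


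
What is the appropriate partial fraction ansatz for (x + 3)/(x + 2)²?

Repeated linear factor: A/(x + 2) + B/(x + 2)²


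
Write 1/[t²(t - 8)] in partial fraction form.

Cover-up at t=8: R = 1/(8 - 0)² = 1/64. Cover-up at t=0: Q = 1/(0 - 8) = -1/8. Comparing t² coeff: P = -R = -1/64
Result: (-1/64)/t - (1/8)/t² + (1/64)/(t - 8)


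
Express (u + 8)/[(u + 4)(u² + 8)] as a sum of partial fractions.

At u=-4: A = (1·(-4) + 8)/((-4)² + 8) = 1/6. B = -A = -1/6, C = 1 - (-4)·A = 5/3
Result: (1/6)/(u + 4) - ((1/6)u - 5/3)/(u² + 8)


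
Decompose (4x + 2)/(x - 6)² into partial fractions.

(4x + 2) = P(x - 6) + Q. At x = 6: Q = 4·6 + 2 = 26. Coeff of x: P = 4
Result: 4/(x - 6) + 26/(x - 6)²


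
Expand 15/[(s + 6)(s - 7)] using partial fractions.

15/(s + 6)(s - 7) = A/(s + 6) + B/(s - 7). A = 15/(-6 - 7) = -15/13, B = 15/(7 + 6) = 15/13
Result: (-15/13)/(s + 6) + (15/13)/(s - 7)


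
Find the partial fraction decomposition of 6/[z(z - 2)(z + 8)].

Using cover-up method: α = -3/8, β = 3/10, γ = 3/40
Result: (-3/8)/z + (3/10)/(z - 2) + (3/40)/(z + 8)


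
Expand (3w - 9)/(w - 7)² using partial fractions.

(3w - 9) = α(w - 7) + β. At w = 7: β = 3·7 - 9 = 12. Coeff of w: α = 3
Result: 3/(w - 7) + 12/(w - 7)²


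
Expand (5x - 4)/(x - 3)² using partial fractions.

(5x - 4) = α(x - 3) + β. At x = 3: β = 5·3 - 4 = 11. Coeff of x: α = 5
Result: 5/(x - 3) + 11/(x - 3)²


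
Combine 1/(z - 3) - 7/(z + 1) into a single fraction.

Common denominator (z - 3)(z + 1). Numerator: 1(z + 1) - 7(z - 3) = (z + 1) - (7z - 21) = -6z + 22
Result: (-6z + 22)/[(z - 3)(z + 1)]


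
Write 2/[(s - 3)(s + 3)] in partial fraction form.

2/(s - 3)(s + 3) = A/(s - 3) + B/(s + 3). A = 2/(3 + 3) = 1/3, B = 2/(-3 - 3) = -1/3
Result: (1/3)/(s - 3) - (1/3)/(s + 3)


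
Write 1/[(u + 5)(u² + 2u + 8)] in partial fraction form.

Cover-up at u = -5: P = 1/((-5)² + 2·(-5) + 8) = 1/23. Then Q = -P = -1/23, R = -P·(2 - 5) = 3/23
Result: (1/23)/(u + 5) - ((1/23)u - 3/23)/(u² + 2u + 8)


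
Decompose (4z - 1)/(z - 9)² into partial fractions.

(4z - 1) = P(z - 9) + Q. At z = 9: Q = 4·9 - 1 = 35. Coeff of z: P = 4
Result: 4/(z - 9) + 35/(z - 9)²


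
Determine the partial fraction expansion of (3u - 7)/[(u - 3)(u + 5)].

At u=3: α = (3·3 - 7)/(3 + 5) = 1/4. At u=-5: β = (3·(-5) - 7)/(-5 - 3) = 11/4
Result: (1/4)/(u - 3) + (11/4)/(u + 5)


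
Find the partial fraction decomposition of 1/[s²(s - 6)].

Cover-up at s=6: R = 1/(6 - 0)² = 1/36. Cover-up at s=0: Q = 1/(0 - 6) = -1/6. Comparing s² coeff: P = -R = -1/36
Result: (-1/36)/s - (1/6)/s² + (1/36)/(s - 6)


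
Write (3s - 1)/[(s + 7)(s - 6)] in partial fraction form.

At s=-7: P = (3·(-7) - 1)/(-7 - 6) = 22/13. At s=6: Q = (3·6 - 1)/(6 + 7) = 17/13
Result: (22/13)/(s + 7) + (17/13)/(s - 6)


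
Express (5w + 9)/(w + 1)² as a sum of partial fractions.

(5w + 9) = A(w + 1) + B. At w = -1: B = 5·(-1) + 9 = 4. Coeff of w: A = 5
Result: 5/(w + 1) + 4/(w + 1)²


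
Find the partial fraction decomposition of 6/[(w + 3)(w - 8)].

6/(w + 3)(w - 8) = α/(w + 3) + β/(w - 8). α = 6/(-3 - 8) = -6/11, β = 6/(8 + 3) = 6/11
Result: (-6/11)/(w + 3) + (6/11)/(w - 8)


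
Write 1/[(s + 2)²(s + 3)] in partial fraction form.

Cover-up at s=-3: C = 1/(-3 + 2)² = 1. Cover-up at s=-2: B = 1/(-2 + 3) = 1. Comparing s² coeff: A = -C = -1
Result: -1/(s + 2) + 1/(s + 2)² + 1/(s + 3)


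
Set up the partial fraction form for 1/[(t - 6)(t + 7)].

Distinct linear factors: P/(t - 6) + Q/(t + 7)


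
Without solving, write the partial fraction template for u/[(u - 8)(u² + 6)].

Linear + irreducible quadratic: P/(u - 8) + (Qu + R)/(u² + 6)


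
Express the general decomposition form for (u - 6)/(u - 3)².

Repeated linear factor: P/(u - 3) + Q/(u - 3)²


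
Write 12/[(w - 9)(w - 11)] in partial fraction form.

12/(w - 9)(w - 11) = α/(w - 9) + β/(w - 11). α = 12/(9 - 11) = -6, β = 12/(11 - 9) = 6
Result: -6/(w - 9) + 6/(w - 11)


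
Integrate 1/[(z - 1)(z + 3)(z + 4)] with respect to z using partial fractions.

Cover-up: α = 1/20, β = -1/4, γ = 1/5. Decomposition: (1/20)/(z - 1) - (1/4)/(z + 3) + (1/5)/(z + 4). Integrate each term: (1/20) ln|(z - 1)| - (1/4) ln|(z + 3)| + (1/5) ln|(z + 4)| + C


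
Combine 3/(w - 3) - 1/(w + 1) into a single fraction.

Common denominator (w - 3)(w + 1). Numerator: 3(w + 1) - 1(w - 3) = (3w + 3) - (w - 3) = 2w + 6
Result: (2w + 6)/[(w - 3)(w + 1)]


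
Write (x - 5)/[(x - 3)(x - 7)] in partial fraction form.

At x=3: P = (1·3 - 5)/(3 - 7) = 1/2. At x=7: Q = (1·7 - 5)/(7 - 3) = 1/2
Result: (1/2)/(x - 3) + (1/2)/(x - 7)


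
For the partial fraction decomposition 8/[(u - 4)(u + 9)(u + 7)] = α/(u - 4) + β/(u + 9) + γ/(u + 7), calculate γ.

Cover-up at u = -7: γ = 8/[(-7 - 4)(-7 + 9)] = 8/[(-11)(2)] = -8/22 = -4/11


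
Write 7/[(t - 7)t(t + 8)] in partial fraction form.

Using cover-up method: A = 1/15, B = -1/8, C = 7/120
Result: (1/15)/(t - 7) - (1/8)/t + (7/120)/(t + 8)


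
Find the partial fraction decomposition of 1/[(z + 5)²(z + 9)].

Cover-up at z=-9: C = 1/(-9 + 5)² = 1/16. Cover-up at z=-5: B = 1/(-5 + 9) = 1/4. Comparing z² coeff: A = -C = -1/16
Result: (-1/16)/(z + 5) + (1/4)/(z + 5)² + (1/16)/(z + 9)


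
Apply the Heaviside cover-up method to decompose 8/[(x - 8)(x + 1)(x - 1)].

Cover (x - 8), x=8: P = 8/[(8 + 1)(8 - 1)] = 8/63. Cover (x + 1), x=-1: Q = 8/[(-1 - 8)(-1 - 1)] = 4/9. Cover (x - 1), x=1: R = 8/[(1 - 8)(1 + 1)] = -4/7.
Result: (8/63)/(x - 8) + (4/9)/(x + 1) - (4/7)/(x - 1)


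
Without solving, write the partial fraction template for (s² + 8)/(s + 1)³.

Repeated linear factor (power 3): α/(s + 1) + β/(s + 1)² + γ/(s + 1)³


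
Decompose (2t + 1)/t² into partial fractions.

(2t + 1) = Pt + Q. At t = 0: Q = 2·0 + 1 = 1. Coeff of t: P = 2
Result: 2/t + 1/t²


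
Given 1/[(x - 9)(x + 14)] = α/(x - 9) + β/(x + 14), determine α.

Cover-up at x = 9: α = 1/(9 + 14) = 1/23


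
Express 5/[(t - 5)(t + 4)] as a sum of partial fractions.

5/(t - 5)(t + 4) = A/(t - 5) + B/(t + 4). A = 5/(5 + 4) = 5/9, B = 5/(-4 - 5) = -5/9
Result: (5/9)/(t - 5) - (5/9)/(t + 4)


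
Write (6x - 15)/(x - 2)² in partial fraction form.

(6x - 15) = α(x - 2) + β. At x = 2: β = 6·2 - 15 = -3. Coeff of x: α = 6
Result: 6/(x - 2) - 3/(x - 2)²


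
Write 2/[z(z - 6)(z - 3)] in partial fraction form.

Using cover-up method: A = 1/9, B = 1/9, C = -2/9
Result: (1/9)/z + (1/9)/(z - 6) - (2/9)/(z - 3)


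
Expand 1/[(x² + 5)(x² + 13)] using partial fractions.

Coefficient matching gives P = R = 0, Q = 1/(13-5) = 1/8, S = -Q = -1/8
Result: (1/8)/(x² + 5) - (1/8)/(x² + 13)


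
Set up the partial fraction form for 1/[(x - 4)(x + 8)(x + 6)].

Three distinct linear factors: α/(x - 4) + β/(x + 8) + γ/(x + 6)


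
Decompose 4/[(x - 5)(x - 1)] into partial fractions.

4/(x - 5)(x - 1) = P/(x - 5) + Q/(x - 1). P = 4/(5 - 1) = 1, Q = 4/(1 - 5) = -1
Result: 1/(x - 5) - 1/(x - 1)


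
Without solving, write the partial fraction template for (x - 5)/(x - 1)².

Repeated linear factor: α/(x - 1) + β/(x - 1)²


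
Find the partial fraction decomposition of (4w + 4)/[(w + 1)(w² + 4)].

At w=-1: A = (4·(-1) + 4)/((-1)² + 4) = 0. B = -A = 0, C = 4 - (-1)·A = 4
Result: (4)/(w² + 4)


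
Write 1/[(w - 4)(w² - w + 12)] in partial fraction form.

Cover-up at w = 4: P = 1/(4² - 1·4 + 12) = 1/24. Then Q = -P = -1/24, R = -P·(-1 + 4) = -1/8
Result: (1/24)/(w - 4) - ((1/24)w + 1/8)/(w² - w + 12)


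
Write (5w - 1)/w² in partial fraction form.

(5w - 1) = Aw + B. At w = 0: B = 5·0 - 1 = -1. Coeff of w: A = 5
Result: 5/w - 1/w²


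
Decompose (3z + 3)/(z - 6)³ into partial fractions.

(3z + 3) = P(z - 6)² + Q(z - 6) + R. At z = 6: R = 3·6 + 3 = 21. Coefficients: P = 0, Q = 3
Result: 3/(z - 6)² + 21/(z - 6)³


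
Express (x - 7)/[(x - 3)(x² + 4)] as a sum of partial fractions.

At x=3: P = (1·3 - 7)/(3² + 4) = -4/13. Q = -P = 4/13, R = 1 - 3·P = 25/13
Result: (-4/13)/(x - 3) + ((4/13)x + 25/13)/(x² + 4)


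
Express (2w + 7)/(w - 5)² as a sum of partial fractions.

(2w + 7) = α(w - 5) + β. At w = 5: β = 2·5 + 7 = 17. Coeff of w: α = 2
Result: 2/(w - 5) + 17/(w - 5)²


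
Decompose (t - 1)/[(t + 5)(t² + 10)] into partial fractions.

At t=-5: A = (1·(-5) - 1)/((-5)² + 10) = -6/35. B = -A = 6/35, C = 1 - (-5)·A = 1/7
Result: (-6/35)/(t + 5) + ((6/35)t + 1/7)/(t² + 10)


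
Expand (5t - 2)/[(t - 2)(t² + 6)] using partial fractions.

At t=2: α = (5·2 - 2)/(2² + 6) = 4/5. β = -α = -4/5, γ = 5 - 2·α = 17/5
Result: (4/5)/(t - 2) - ((4/5)t - 17/5)/(t² + 6)


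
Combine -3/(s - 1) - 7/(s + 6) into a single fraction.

Common denominator (s - 1)(s + 6). Numerator: -3(s + 6) - 7(s - 1) = (-3s - 18) - (7s - 7) = -10s - 11
Result: (-10s - 11)/[(s - 1)(s + 6)]


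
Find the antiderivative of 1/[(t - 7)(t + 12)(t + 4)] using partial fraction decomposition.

Cover-up: A = 1/209, B = 1/152, C = -1/88. Decomposition: (1/209)/(t - 7) + (1/152)/(t + 12) - (1/88)/(t + 4). Integrate each term: (1/209) ln|(t - 7)| + (1/152) ln|(t + 12)| - (1/88) ln|(t + 4)| + C
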